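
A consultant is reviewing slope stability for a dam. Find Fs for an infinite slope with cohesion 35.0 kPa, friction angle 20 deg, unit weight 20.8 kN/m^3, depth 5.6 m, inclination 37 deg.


Using Fs = c / (gamma*H*sin(beta)*cos(beta)) + tan(phi)/tan(beta)
Cohesion contribution = 35.0 / (20.8*5.6*sin(37)*cos(37))
Cohesion contribution = 0.62518
Friction contribution = tan(20)/tan(37) = 0.483005
Fs = 0.62518 + 0.483005
Fs = 1.108


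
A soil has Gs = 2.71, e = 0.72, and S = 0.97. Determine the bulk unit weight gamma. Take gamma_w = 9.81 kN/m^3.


Using gamma = gamma_w * (Gs + S*e) / (1 + e)
Numerator: Gs + S*e = 2.71 + 0.97*0.72 = 3.4084
Denominator: 1 + e = 1 + 0.72 = 1.72
gamma = 9.81 * 3.4084 / 1.72
gamma = 19.44 kN/m^3


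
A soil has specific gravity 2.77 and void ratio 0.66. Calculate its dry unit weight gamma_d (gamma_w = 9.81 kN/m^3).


Result: 16.37 kN/m^3

Derivation:
Using gamma_d = Gs * gamma_w / (1 + e)
gamma_d = 2.77 * 9.81 / (1 + 0.66)
gamma_d = 2.77 * 9.81 / 1.66
gamma_d = 16.37 kN/m^3


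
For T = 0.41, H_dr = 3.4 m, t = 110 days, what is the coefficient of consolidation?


Using cv = T * H_dr^2 / t
H_dr^2 = 3.4^2 = 11.56
cv = 0.41 * 11.56 / 110
cv = 0.04309 m^2/day


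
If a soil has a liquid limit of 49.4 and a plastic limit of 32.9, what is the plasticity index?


Result: 16.5

Derivation:
Using PI = LL - PL
PI = 49.4 - 32.9
PI = 16.5


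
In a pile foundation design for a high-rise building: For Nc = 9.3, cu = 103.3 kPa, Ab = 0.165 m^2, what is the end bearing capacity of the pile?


Result: 158.51 kN

Derivation:
Using Qb = Nc * cu * Ab
Qb = 9.3 * 103.3 * 0.165
Qb = 158.51 kN


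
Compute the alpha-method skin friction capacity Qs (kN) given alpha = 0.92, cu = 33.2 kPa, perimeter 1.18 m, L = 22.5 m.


Using Qs = alpha * cu * perimeter * L
Qs = 0.92 * 33.2 * 1.18 * 22.5
Qs = 810.94 kN


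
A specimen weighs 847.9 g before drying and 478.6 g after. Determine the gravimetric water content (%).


Using w = (m_wet - m_dry) / m_dry * 100
m_wet - m_dry = 847.9 - 478.6 = 369.3 g
w = 369.3 / 478.6 * 100
w = 77.16 %


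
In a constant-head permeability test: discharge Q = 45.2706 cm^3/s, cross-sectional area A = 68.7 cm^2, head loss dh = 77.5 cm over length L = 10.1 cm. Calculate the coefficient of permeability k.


Compute hydraulic gradient:
i = dh / L = 77.5 / 10.1 = 7.67327
Then apply Darcy's law:
k = Q / (A * i)
k = 45.2706 / (68.7 * 7.67327)
k = 45.2706 / 527.153
k = 0.085877 cm/s


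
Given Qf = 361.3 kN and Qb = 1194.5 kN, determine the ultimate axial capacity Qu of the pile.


Using Qu = Qf + Qb
Qu = 361.3 + 1194.5
Qu = 1555.8 kN


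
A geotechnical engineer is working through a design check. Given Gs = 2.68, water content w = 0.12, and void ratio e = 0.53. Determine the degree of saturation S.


Using S = Gs * w / e
S = 2.68 * 0.12 / 0.53
S = 0.6068


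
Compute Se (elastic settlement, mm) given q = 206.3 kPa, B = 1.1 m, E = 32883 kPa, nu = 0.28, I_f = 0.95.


Using Se = q * B * (1 - nu^2) * I_f / E
1 - nu^2 = 1 - 0.28^2 = 0.9216
Se = 206.3 * 1.1 * 0.9216 * 0.95 / 32883
Se = 0.006042 m
Convert to mm: Se = 0.006042 * 1000 = 6.042 mm


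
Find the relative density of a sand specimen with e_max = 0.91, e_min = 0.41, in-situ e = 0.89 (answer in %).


Result: 4.0 %

Derivation:
Using Dr = (e_max - e) / (e_max - e_min) * 100
e_max - e = 0.91 - 0.89 = 0.02
e_max - e_min = 0.91 - 0.41 = 0.5
Dr = 0.02 / 0.5 * 100
Dr = 4.0 %


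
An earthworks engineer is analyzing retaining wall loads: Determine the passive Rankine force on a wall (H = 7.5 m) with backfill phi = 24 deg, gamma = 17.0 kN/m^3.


Compute passive earth pressure coefficient:
Kp = tan^2(45 + phi/2) = tan^2(57.0) = 2.371184
Compute passive force:
Pp = 0.5 * Kp * gamma * H^2
Pp = 0.5 * 2.371184 * 17.0 * 7.5^2
Pp = 1133.72 kN/m


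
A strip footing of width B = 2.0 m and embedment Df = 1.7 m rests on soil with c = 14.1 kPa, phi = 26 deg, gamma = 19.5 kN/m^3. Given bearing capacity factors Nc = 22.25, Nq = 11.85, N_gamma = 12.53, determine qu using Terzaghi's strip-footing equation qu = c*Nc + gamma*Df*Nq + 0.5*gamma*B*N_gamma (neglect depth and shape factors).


Compute qu = c*Nc + gamma*Df*Nq + 0.5*gamma*B*N_gamma
Term 1: 14.1 * 22.25 = 313.725
Term 2: 19.5 * 1.7 * 11.85 = 392.8275
Term 3: 0.5 * 19.5 * 2.0 * 12.53 = 244.335
qu = 313.725 + 392.8275 + 244.335
qu = 950.89 kPa


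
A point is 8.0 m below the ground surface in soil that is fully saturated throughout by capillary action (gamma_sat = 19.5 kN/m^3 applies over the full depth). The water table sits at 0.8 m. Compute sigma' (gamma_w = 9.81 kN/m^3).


Total stress = gamma_sat * depth
sigma = 19.5 * 8.0 = 156.0 kPa
Pore water pressure u = gamma_w * (depth - d_wt)
u = 9.81 * (8.0 - 0.8) = 70.632 kPa
Effective stress = sigma - u
sigma' = 156.0 - 70.632 = 85.37 kPa


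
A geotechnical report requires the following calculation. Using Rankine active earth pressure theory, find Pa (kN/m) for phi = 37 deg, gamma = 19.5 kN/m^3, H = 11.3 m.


Compute active earth pressure coefficient:
Ka = tan^2(45 - phi/2) = tan^2(26.5) = 0.248584
Compute active force:
Pa = 0.5 * Ka * gamma * H^2
Pa = 0.5 * 0.248584 * 19.5 * 11.3^2
Pa = 309.48 kN/m


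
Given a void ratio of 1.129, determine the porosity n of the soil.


Using the relation n = e / (1 + e)
n = 1.129 / (1 + 1.129)
n = 1.129 / 2.129
n = 0.5303


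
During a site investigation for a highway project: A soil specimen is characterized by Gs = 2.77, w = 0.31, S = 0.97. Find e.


Using the relation e = Gs * w / S
e = 2.77 * 0.31 / 0.97
e = 0.8853


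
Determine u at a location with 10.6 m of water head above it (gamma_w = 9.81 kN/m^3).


Using u = gamma_w * h_w
u = 9.81 * 10.6
u = 103.99 kPa


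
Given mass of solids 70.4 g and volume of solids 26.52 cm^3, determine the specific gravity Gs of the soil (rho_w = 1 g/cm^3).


Using Gs = m_s / (V_s * rho_w)
Since rho_w = 1 g/cm^3:
Gs = 70.4 / 26.52
Gs = 2.655


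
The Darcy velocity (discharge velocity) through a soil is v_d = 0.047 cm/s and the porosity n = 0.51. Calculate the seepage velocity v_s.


Using v_s = v_d / n
v_s = 0.047 / 0.51
v_s = 0.09216 cm/s


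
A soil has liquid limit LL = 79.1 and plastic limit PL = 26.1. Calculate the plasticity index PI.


Using PI = LL - PL
PI = 79.1 - 26.1
PI = 53.0


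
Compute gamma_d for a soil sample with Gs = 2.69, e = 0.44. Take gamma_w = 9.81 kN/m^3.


Using gamma_d = Gs * gamma_w / (1 + e)
gamma_d = 2.69 * 9.81 / (1 + 0.44)
gamma_d = 2.69 * 9.81 / 1.44
gamma_d = 18.326 kN/m^3


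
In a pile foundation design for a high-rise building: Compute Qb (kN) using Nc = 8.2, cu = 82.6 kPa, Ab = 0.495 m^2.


Result: 335.27 kN

Derivation:
Using Qb = Nc * cu * Ab
Qb = 8.2 * 82.6 * 0.495
Qb = 335.27 kN


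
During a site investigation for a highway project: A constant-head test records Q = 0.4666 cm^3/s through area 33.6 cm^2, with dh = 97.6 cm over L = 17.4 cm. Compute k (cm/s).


Compute hydraulic gradient:
i = dh / L = 97.6 / 17.4 = 5.6092
Then apply Darcy's law:
k = Q / (A * i)
k = 0.4666 / (33.6 * 5.6092)
k = 0.4666 / 188.469
k = 0.002476 cm/s


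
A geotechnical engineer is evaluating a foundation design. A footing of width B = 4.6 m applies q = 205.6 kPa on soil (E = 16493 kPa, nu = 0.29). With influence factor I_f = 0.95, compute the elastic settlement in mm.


Using Se = q * B * (1 - nu^2) * I_f / E
1 - nu^2 = 1 - 0.29^2 = 0.9159
Se = 205.6 * 4.6 * 0.9159 * 0.95 / 16493
Se = 0.049895 m
Convert to mm: Se = 0.049895 * 1000 = 49.895 mm


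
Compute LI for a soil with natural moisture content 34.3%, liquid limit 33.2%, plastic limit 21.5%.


First compute the plasticity index:
PI = LL - PL = 33.2 - 21.5 = 11.7
Then compute the liquidity index:
LI = (w - PL) / PI
LI = (34.3 - 21.5) / 11.7
LI = 1.094


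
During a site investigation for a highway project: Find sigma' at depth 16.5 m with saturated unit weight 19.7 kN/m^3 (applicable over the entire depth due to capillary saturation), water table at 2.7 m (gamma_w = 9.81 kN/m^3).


Total stress = gamma_sat * depth
sigma = 19.7 * 16.5 = 325.05 kPa
Pore water pressure u = gamma_w * (depth - d_wt)
u = 9.81 * (16.5 - 2.7) = 135.378 kPa
Effective stress = sigma - u
sigma' = 325.05 - 135.378 = 189.67 kPa


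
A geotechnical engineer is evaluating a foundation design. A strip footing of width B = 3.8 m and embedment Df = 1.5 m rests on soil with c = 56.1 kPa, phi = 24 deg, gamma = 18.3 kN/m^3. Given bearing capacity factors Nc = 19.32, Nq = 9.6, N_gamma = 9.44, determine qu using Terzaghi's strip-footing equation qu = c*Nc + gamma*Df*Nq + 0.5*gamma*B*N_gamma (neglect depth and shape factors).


Result: 1675.6 kPa

Derivation:
Compute qu = c*Nc + gamma*Df*Nq + 0.5*gamma*B*N_gamma
Term 1: 56.1 * 19.32 = 1083.852
Term 2: 18.3 * 1.5 * 9.6 = 263.52
Term 3: 0.5 * 18.3 * 3.8 * 9.44 = 328.2288
qu = 1083.852 + 263.52 + 328.2288
qu = 1675.6 kPa


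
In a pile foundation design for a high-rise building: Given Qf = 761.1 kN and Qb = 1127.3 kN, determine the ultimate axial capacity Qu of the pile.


Result: 1888.4 kN

Derivation:
Using Qu = Qf + Qb
Qu = 761.1 + 1127.3
Qu = 1888.4 kN


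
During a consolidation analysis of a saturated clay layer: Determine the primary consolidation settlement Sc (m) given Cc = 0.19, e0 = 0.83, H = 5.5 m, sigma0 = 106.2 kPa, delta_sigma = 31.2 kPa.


Using Sc = Cc * H / (1 + e0) * log10((sigma0 + delta_sigma) / sigma0)
Stress ratio = (106.2 + 31.2) / 106.2 = 1.29379
log10(1.29379) = 0.111862
Cc * H / (1 + e0) = 0.19 * 5.5 / (1 + 0.83) = 0.571038
Sc = 0.571038 * 0.111862
Sc = 0.0639 m


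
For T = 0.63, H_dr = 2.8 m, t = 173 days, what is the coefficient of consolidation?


Using cv = T * H_dr^2 / t
H_dr^2 = 2.8^2 = 7.84
cv = 0.63 * 7.84 / 173
cv = 0.02855 m^2/day


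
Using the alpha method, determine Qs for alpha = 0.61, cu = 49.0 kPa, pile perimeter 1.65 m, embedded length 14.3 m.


Using Qs = alpha * cu * perimeter * L
Qs = 0.61 * 49.0 * 1.65 * 14.3
Qs = 705.25 kN


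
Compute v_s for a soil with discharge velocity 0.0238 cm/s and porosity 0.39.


Using v_s = v_d / n
v_s = 0.0238 / 0.39
v_s = 0.06103 cm/s


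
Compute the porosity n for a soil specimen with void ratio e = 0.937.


Using the relation n = e / (1 + e)
n = 0.937 / (1 + 0.937)
n = 0.937 / 1.937
n = 0.4837


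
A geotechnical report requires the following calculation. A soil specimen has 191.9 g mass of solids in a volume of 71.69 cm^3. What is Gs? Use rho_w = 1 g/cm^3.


Using Gs = m_s / (V_s * rho_w)
Since rho_w = 1 g/cm^3:
Gs = 191.9 / 71.69
Gs = 2.677


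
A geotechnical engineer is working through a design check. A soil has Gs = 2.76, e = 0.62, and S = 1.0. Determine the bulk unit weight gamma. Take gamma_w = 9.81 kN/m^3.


Result: 20.468 kN/m^3

Derivation:
Using gamma = gamma_w * (Gs + S*e) / (1 + e)
Numerator: Gs + S*e = 2.76 + 1.0*0.62 = 3.38
Denominator: 1 + e = 1 + 0.62 = 1.62
gamma = 9.81 * 3.38 / 1.62
gamma = 20.468 kN/m^3


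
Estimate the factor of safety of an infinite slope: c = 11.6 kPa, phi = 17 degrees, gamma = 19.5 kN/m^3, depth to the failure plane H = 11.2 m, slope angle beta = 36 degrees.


Result: 0.532

Derivation:
Using Fs = c / (gamma*H*sin(beta)*cos(beta)) + tan(phi)/tan(beta)
Cohesion contribution = 11.6 / (19.5*11.2*sin(36)*cos(36))
Cohesion contribution = 0.111694
Friction contribution = tan(17)/tan(36) = 0.420802
Fs = 0.111694 + 0.420802
Fs = 0.532


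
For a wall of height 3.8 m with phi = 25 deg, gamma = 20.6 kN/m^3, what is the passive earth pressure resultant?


Compute passive earth pressure coefficient:
Kp = tan^2(45 + phi/2) = tan^2(57.5) = 2.463913
Compute passive force:
Pp = 0.5 * Kp * gamma * H^2
Pp = 0.5 * 2.463913 * 20.6 * 3.8^2
Pp = 366.46 kN/m


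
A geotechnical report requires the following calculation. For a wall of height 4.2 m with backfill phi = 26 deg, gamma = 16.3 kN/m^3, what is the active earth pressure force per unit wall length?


Compute active earth pressure coefficient:
Ka = tan^2(45 - phi/2) = tan^2(32.0) = 0.390462
Compute active force:
Pa = 0.5 * Ka * gamma * H^2
Pa = 0.5 * 0.390462 * 16.3 * 4.2^2
Pa = 56.14 kN/m


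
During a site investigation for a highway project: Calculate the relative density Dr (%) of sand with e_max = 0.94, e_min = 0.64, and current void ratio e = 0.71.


Using Dr = (e_max - e) / (e_max - e_min) * 100
e_max - e = 0.94 - 0.71 = 0.23
e_max - e_min = 0.94 - 0.64 = 0.3
Dr = 0.23 / 0.3 * 100
Dr = 76.67 %


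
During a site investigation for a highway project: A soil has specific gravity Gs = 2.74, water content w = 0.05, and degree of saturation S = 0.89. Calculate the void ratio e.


Result: 0.1539

Derivation:
Using the relation e = Gs * w / S
e = 2.74 * 0.05 / 0.89
e = 0.1539


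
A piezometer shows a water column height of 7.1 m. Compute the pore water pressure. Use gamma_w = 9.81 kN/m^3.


Using u = gamma_w * h_w
u = 9.81 * 7.1
u = 69.65 kPa


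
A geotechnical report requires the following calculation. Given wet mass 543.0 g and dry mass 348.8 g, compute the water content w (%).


Result: 55.68 %

Derivation:
Using w = (m_wet - m_dry) / m_dry * 100
m_wet - m_dry = 543.0 - 348.8 = 194.2 g
w = 194.2 / 348.8 * 100
w = 55.68 %


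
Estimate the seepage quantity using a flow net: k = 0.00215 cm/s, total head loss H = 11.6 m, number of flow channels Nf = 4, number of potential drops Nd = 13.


Convert k to m/s for unit consistency with H:
k = 0.00215 cm/s = 0.00215 / 100 m/s = 2.15e-05 m/s
Using q = k * H * Nf / Nd
Nf / Nd = 4 / 13 = 0.3077
q = 2.15e-05 * 11.6 * 0.3077
q = 7.674e-05 m^3/s per m


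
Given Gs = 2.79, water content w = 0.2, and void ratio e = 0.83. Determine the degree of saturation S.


Result: 0.6723

Derivation:
Using S = Gs * w / e
S = 2.79 * 0.2 / 0.83
S = 0.6723


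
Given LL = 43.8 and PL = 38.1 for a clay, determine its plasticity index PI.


Using PI = LL - PL
PI = 43.8 - 38.1
PI = 5.7


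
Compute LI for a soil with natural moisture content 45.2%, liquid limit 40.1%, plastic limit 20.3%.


First compute the plasticity index:
PI = LL - PL = 40.1 - 20.3 = 19.8
Then compute the liquidity index:
LI = (w - PL) / PI
LI = (45.2 - 20.3) / 19.8
LI = 1.258


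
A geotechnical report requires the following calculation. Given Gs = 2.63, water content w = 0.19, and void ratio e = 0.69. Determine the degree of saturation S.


Using S = Gs * w / e
S = 2.63 * 0.19 / 0.69
S = 0.7242


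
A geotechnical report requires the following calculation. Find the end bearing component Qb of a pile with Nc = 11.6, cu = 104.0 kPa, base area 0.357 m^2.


Result: 430.68 kN

Derivation:
Using Qb = Nc * cu * Ab
Qb = 11.6 * 104.0 * 0.357
Qb = 430.68 kN


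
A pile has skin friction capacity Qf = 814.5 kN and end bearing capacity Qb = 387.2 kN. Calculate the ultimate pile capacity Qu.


Using Qu = Qf + Qb
Qu = 814.5 + 387.2
Qu = 1201.7 kN


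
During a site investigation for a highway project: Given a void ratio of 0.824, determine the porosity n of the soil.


Result: 0.4518

Derivation:
Using the relation n = e / (1 + e)
n = 0.824 / (1 + 0.824)
n = 0.824 / 1.824
n = 0.4518


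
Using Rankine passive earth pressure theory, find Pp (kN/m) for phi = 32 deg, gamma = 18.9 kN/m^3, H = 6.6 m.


Result: 1339.73 kN/m

Derivation:
Compute passive earth pressure coefficient:
Kp = tan^2(45 + phi/2) = tan^2(61.0) = 3.254588
Compute passive force:
Pp = 0.5 * Kp * gamma * H^2
Pp = 0.5 * 3.254588 * 18.9 * 6.6^2
Pp = 1339.73 kN/m


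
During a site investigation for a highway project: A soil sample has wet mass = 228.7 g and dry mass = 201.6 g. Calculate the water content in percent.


Using w = (m_wet - m_dry) / m_dry * 100
m_wet - m_dry = 228.7 - 201.6 = 27.1 g
w = 27.1 / 201.6 * 100
w = 13.44 %


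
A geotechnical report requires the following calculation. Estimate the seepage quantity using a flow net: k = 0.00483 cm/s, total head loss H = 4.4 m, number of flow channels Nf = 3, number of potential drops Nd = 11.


Convert k to m/s for unit consistency with H:
k = 0.00483 cm/s = 0.00483 / 100 m/s = 4.83e-05 m/s
Using q = k * H * Nf / Nd
Nf / Nd = 3 / 11 = 0.2727
q = 4.83e-05 * 4.4 * 0.2727
q = 5.796e-05 m^3/s per m


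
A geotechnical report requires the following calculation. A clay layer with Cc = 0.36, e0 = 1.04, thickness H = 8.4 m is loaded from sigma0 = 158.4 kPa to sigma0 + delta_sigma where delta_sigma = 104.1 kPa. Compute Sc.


Using Sc = Cc * H / (1 + e0) * log10((sigma0 + delta_sigma) / sigma0)
Stress ratio = (158.4 + 104.1) / 158.4 = 1.6572
log10(1.6572) = 0.219374
Cc * H / (1 + e0) = 0.36 * 8.4 / (1 + 1.04) = 1.48235
Sc = 1.48235 * 0.219374
Sc = 0.3252 m


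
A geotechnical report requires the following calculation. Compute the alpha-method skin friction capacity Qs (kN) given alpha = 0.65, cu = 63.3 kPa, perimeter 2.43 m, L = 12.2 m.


Using Qs = alpha * cu * perimeter * L
Qs = 0.65 * 63.3 * 2.43 * 12.2
Qs = 1219.78 kN


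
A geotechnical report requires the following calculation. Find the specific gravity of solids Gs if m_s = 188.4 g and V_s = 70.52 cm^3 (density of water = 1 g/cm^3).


Result: 2.672

Derivation:
Using Gs = m_s / (V_s * rho_w)
Since rho_w = 1 g/cm^3:
Gs = 188.4 / 70.52
Gs = 2.672


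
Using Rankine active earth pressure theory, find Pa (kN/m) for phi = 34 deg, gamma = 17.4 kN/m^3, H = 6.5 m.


Compute active earth pressure coefficient:
Ka = tan^2(45 - phi/2) = tan^2(28.0) = 0.282715
Compute active force:
Pa = 0.5 * Ka * gamma * H^2
Pa = 0.5 * 0.282715 * 17.4 * 6.5^2
Pa = 103.92 kN/m


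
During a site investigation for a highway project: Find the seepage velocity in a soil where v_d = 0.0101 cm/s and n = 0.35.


Result: 0.02886 cm/s

Derivation:
Using v_s = v_d / n
v_s = 0.0101 / 0.35
v_s = 0.02886 cm/s


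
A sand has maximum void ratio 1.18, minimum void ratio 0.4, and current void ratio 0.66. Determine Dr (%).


Result: 66.67 %

Derivation:
Using Dr = (e_max - e) / (e_max - e_min) * 100
e_max - e = 1.18 - 0.66 = 0.52
e_max - e_min = 1.18 - 0.4 = 0.78
Dr = 0.52 / 0.78 * 100
Dr = 66.67 %


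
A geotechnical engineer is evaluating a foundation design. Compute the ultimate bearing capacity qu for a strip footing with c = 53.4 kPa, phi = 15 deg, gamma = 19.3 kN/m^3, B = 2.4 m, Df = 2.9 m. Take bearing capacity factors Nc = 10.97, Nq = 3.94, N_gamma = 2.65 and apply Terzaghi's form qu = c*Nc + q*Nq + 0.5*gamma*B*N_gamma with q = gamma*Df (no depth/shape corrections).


Result: 867.69 kPa

Derivation:
Compute qu = c*Nc + gamma*Df*Nq + 0.5*gamma*B*N_gamma
Term 1: 53.4 * 10.97 = 585.798
Term 2: 19.3 * 2.9 * 3.94 = 220.5218
Term 3: 0.5 * 19.3 * 2.4 * 2.65 = 61.374
qu = 585.798 + 220.5218 + 61.374
qu = 867.69 kPa


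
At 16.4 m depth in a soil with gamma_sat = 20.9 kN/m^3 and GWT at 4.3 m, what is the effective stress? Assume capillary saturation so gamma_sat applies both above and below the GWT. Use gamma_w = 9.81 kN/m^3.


Total stress = gamma_sat * depth
sigma = 20.9 * 16.4 = 342.76 kPa
Pore water pressure u = gamma_w * (depth - d_wt)
u = 9.81 * (16.4 - 4.3) = 118.701 kPa
Effective stress = sigma - u
sigma' = 342.76 - 118.701 = 224.06 kPa


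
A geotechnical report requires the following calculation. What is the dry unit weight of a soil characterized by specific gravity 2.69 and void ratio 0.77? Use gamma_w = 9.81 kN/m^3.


Result: 14.909 kN/m^3

Derivation:
Using gamma_d = Gs * gamma_w / (1 + e)
gamma_d = 2.69 * 9.81 / (1 + 0.77)
gamma_d = 2.69 * 9.81 / 1.77
gamma_d = 14.909 kN/m^3


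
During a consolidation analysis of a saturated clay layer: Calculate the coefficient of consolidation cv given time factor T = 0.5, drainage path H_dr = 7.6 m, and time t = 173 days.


Using cv = T * H_dr^2 / t
H_dr^2 = 7.6^2 = 57.76
cv = 0.5 * 57.76 / 173
cv = 0.16694 m^2/day


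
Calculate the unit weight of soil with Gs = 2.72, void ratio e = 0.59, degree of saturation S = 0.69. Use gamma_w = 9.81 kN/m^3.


Using gamma = gamma_w * (Gs + S*e) / (1 + e)
Numerator: Gs + S*e = 2.72 + 0.69*0.59 = 3.1271
Denominator: 1 + e = 1 + 0.59 = 1.59
gamma = 9.81 * 3.1271 / 1.59
gamma = 19.294 kN/m^3


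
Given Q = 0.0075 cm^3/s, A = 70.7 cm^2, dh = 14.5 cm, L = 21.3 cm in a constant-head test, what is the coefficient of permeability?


Result: 0.000156 cm/s

Derivation:
Compute hydraulic gradient:
i = dh / L = 14.5 / 21.3 = 0.680751
Then apply Darcy's law:
k = Q / (A * i)
k = 0.0075 / (70.7 * 0.680751)
k = 0.0075 / 48.1291
k = 0.000156 cm/s


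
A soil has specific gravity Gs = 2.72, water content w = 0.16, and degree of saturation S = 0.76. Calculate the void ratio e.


Result: 0.5726

Derivation:
Using the relation e = Gs * w / S
e = 2.72 * 0.16 / 0.76
e = 0.5726


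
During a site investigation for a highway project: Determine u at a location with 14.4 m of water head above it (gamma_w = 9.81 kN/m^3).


Using u = gamma_w * h_w
u = 9.81 * 14.4
u = 141.26 kPa


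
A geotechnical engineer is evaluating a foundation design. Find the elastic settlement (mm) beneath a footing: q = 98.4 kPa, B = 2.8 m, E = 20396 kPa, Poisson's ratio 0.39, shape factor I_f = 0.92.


Result: 10.538 mm

Derivation:
Using Se = q * B * (1 - nu^2) * I_f / E
1 - nu^2 = 1 - 0.39^2 = 0.8479
Se = 98.4 * 2.8 * 0.8479 * 0.92 / 20396
Se = 0.010538 m
Convert to mm: Se = 0.010538 * 1000 = 10.538 mm


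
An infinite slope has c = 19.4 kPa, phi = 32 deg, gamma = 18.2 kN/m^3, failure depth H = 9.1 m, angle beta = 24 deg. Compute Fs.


Using Fs = c / (gamma*H*sin(beta)*cos(beta)) + tan(phi)/tan(beta)
Cohesion contribution = 19.4 / (18.2*9.1*sin(24)*cos(24))
Cohesion contribution = 0.315243
Friction contribution = tan(32)/tan(24) = 1.40348
Fs = 0.315243 + 1.40348
Fs = 1.719


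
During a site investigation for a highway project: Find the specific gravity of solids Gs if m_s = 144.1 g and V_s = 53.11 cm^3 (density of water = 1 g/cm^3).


Using Gs = m_s / (V_s * rho_w)
Since rho_w = 1 g/cm^3:
Gs = 144.1 / 53.11
Gs = 2.713


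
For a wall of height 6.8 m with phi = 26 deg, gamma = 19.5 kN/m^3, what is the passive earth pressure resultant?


Compute passive earth pressure coefficient:
Kp = tan^2(45 + phi/2) = tan^2(58.0) = 2.561071
Compute passive force:
Pp = 0.5 * Kp * gamma * H^2
Pp = 0.5 * 2.561071 * 19.5 * 6.8^2
Pp = 1154.63 kN/m


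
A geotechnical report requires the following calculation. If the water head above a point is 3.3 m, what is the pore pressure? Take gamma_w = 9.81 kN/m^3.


Result: 32.37 kPa

Derivation:
Using u = gamma_w * h_w
u = 9.81 * 3.3
u = 32.37 kPa


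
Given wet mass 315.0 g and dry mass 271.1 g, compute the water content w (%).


Result: 16.19 %

Derivation:
Using w = (m_wet - m_dry) / m_dry * 100
m_wet - m_dry = 315.0 - 271.1 = 43.9 g
w = 43.9 / 271.1 * 100
w = 16.19 %


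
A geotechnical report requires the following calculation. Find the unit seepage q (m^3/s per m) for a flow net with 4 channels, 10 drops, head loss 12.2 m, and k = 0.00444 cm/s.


Convert k to m/s for unit consistency with H:
k = 0.00444 cm/s = 0.00444 / 100 m/s = 4.44e-05 m/s
Using q = k * H * Nf / Nd
Nf / Nd = 4 / 10 = 0.4
q = 4.44e-05 * 12.2 * 0.4
q = 0.0002167 m^3/s per m


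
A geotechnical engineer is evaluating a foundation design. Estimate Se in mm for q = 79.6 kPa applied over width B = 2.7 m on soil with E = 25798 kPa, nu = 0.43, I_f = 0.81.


Using Se = q * B * (1 - nu^2) * I_f / E
1 - nu^2 = 1 - 0.43^2 = 0.8151
Se = 79.6 * 2.7 * 0.8151 * 0.81 / 25798
Se = 0.005500 m
Convert to mm: Se = 0.005500 * 1000 = 5.5 mm


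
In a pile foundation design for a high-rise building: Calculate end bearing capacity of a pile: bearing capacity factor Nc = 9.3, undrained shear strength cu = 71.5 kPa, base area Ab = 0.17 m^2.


Using Qb = Nc * cu * Ab
Qb = 9.3 * 71.5 * 0.17
Qb = 113.04 kN


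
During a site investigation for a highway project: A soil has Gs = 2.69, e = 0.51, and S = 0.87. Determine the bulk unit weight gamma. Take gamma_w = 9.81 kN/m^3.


Using gamma = gamma_w * (Gs + S*e) / (1 + e)
Numerator: Gs + S*e = 2.69 + 0.87*0.51 = 3.1337
Denominator: 1 + e = 1 + 0.51 = 1.51
gamma = 9.81 * 3.1337 / 1.51
gamma = 20.359 kN/m^3


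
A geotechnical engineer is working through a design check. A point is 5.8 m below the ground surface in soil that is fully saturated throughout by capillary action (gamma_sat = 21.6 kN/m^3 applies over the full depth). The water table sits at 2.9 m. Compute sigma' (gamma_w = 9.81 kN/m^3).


Total stress = gamma_sat * depth
sigma = 21.6 * 5.8 = 125.28 kPa
Pore water pressure u = gamma_w * (depth - d_wt)
u = 9.81 * (5.8 - 2.9) = 28.449 kPa
Effective stress = sigma - u
sigma' = 125.28 - 28.449 = 96.83 kPa


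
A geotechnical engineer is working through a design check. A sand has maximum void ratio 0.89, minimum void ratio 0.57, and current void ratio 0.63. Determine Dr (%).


Using Dr = (e_max - e) / (e_max - e_min) * 100
e_max - e = 0.89 - 0.63 = 0.26
e_max - e_min = 0.89 - 0.57 = 0.32
Dr = 0.26 / 0.32 * 100
Dr = 81.25 %


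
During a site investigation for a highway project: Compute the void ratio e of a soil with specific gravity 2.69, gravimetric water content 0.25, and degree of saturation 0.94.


Result: 0.7154

Derivation:
Using the relation e = Gs * w / S
e = 2.69 * 0.25 / 0.94
e = 0.7154


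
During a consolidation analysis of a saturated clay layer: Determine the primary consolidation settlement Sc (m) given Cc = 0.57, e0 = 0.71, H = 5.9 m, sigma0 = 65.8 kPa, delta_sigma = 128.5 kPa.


Using Sc = Cc * H / (1 + e0) * log10((sigma0 + delta_sigma) / sigma0)
Stress ratio = (65.8 + 128.5) / 65.8 = 2.95289
log10(2.95289) = 0.470247
Cc * H / (1 + e0) = 0.57 * 5.9 / (1 + 0.71) = 1.96667
Sc = 1.96667 * 0.470247
Sc = 0.9248 m


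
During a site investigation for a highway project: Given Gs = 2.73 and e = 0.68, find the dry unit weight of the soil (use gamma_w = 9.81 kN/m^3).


Using gamma_d = Gs * gamma_w / (1 + e)
gamma_d = 2.73 * 9.81 / (1 + 0.68)
gamma_d = 2.73 * 9.81 / 1.68
gamma_d = 15.941 kN/m^3


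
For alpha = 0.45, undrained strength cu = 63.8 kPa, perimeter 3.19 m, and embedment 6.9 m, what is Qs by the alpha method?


Result: 631.94 kN

Derivation:
Using Qs = alpha * cu * perimeter * L
Qs = 0.45 * 63.8 * 3.19 * 6.9
Qs = 631.94 kN


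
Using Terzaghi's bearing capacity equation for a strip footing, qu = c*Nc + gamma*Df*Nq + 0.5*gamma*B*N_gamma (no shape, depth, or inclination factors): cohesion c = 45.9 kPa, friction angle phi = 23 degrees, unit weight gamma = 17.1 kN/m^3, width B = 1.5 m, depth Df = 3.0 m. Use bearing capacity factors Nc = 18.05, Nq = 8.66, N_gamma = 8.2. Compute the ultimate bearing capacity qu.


Compute qu = c*Nc + gamma*Df*Nq + 0.5*gamma*B*N_gamma
Term 1: 45.9 * 18.05 = 828.495
Term 2: 17.1 * 3.0 * 8.66 = 444.258
Term 3: 0.5 * 17.1 * 1.5 * 8.2 = 105.165
qu = 828.495 + 444.258 + 105.165
qu = 1377.92 kPa


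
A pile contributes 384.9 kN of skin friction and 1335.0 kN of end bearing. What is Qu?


Result: 1719.9 kN

Derivation:
Using Qu = Qf + Qb
Qu = 384.9 + 1335.0
Qu = 1719.9 kN


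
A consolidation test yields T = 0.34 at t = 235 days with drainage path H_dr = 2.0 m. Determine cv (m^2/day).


Result: 0.00579 m^2/day

Derivation:
Using cv = T * H_dr^2 / t
H_dr^2 = 2.0^2 = 4.0
cv = 0.34 * 4.0 / 235
cv = 0.00579 m^2/day


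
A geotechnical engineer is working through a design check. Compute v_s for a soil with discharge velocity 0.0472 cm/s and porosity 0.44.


Result: 0.10727 cm/s

Derivation:
Using v_s = v_d / n
v_s = 0.0472 / 0.44
v_s = 0.10727 cm/s


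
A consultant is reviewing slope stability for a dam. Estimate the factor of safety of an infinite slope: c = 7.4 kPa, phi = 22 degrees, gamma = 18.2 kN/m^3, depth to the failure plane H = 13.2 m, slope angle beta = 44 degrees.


Using Fs = c / (gamma*H*sin(beta)*cos(beta)) + tan(phi)/tan(beta)
Cohesion contribution = 7.4 / (18.2*13.2*sin(44)*cos(44))
Cohesion contribution = 0.0616426
Friction contribution = tan(22)/tan(44) = 0.418381
Fs = 0.0616426 + 0.418381
Fs = 0.48


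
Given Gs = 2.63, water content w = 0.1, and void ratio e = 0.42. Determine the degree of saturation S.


Using S = Gs * w / e
S = 2.63 * 0.1 / 0.42
S = 0.6262


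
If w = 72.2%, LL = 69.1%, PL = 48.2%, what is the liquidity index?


Result: 1.148

Derivation:
First compute the plasticity index:
PI = LL - PL = 69.1 - 48.2 = 20.9
Then compute the liquidity index:
LI = (w - PL) / PI
LI = (72.2 - 48.2) / 20.9
LI = 1.148


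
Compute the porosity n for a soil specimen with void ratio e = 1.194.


Using the relation n = e / (1 + e)
n = 1.194 / (1 + 1.194)
n = 1.194 / 2.194
n = 0.5442


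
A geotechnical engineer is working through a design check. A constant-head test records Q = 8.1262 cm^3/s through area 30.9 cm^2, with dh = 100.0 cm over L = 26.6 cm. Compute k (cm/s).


Compute hydraulic gradient:
i = dh / L = 100.0 / 26.6 = 3.7594
Then apply Darcy's law:
k = Q / (A * i)
k = 8.1262 / (30.9 * 3.7594)
k = 8.1262 / 116.165
k = 0.069954 cm/s


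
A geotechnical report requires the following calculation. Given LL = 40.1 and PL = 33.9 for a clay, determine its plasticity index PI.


Using PI = LL - PL
PI = 40.1 - 33.9
PI = 6.2


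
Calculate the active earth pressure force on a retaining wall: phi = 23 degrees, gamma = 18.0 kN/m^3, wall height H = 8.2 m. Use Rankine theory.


Compute active earth pressure coefficient:
Ka = tan^2(45 - phi/2) = tan^2(33.5) = 0.438092
Compute active force:
Pa = 0.5 * Ka * gamma * H^2
Pa = 0.5 * 0.438092 * 18.0 * 8.2^2
Pa = 265.12 kN/m


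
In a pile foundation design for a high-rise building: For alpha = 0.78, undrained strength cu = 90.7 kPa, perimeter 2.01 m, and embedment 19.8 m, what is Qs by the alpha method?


Result: 2815.55 kN

Derivation:
Using Qs = alpha * cu * perimeter * L
Qs = 0.78 * 90.7 * 2.01 * 19.8
Qs = 2815.55 kN


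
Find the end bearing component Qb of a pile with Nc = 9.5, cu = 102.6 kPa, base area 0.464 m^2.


Result: 452.26 kN

Derivation:
Using Qb = Nc * cu * Ab
Qb = 9.5 * 102.6 * 0.464
Qb = 452.26 kN


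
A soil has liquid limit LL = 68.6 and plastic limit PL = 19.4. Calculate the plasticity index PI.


Using PI = LL - PL
PI = 68.6 - 19.4
PI = 49.2


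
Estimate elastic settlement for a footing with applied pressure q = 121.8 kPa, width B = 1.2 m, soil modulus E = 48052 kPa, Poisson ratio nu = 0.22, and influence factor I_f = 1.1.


Using Se = q * B * (1 - nu^2) * I_f / E
1 - nu^2 = 1 - 0.22^2 = 0.9516
Se = 121.8 * 1.2 * 0.9516 * 1.1 / 48052
Se = 0.003184 m
Convert to mm: Se = 0.003184 * 1000 = 3.184 mm


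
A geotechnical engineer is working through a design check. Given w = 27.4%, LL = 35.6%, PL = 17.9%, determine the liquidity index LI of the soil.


Result: 0.537

Derivation:
First compute the plasticity index:
PI = LL - PL = 35.6 - 17.9 = 17.7
Then compute the liquidity index:
LI = (w - PL) / PI
LI = (27.4 - 17.9) / 17.7
LI = 0.537


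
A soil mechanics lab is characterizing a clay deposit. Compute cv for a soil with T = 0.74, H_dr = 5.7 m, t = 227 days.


Using cv = T * H_dr^2 / t
H_dr^2 = 5.7^2 = 32.49
cv = 0.74 * 32.49 / 227
cv = 0.10591 m^2/day


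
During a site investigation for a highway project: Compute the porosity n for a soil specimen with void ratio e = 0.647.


Result: 0.3928

Derivation:
Using the relation n = e / (1 + e)
n = 0.647 / (1 + 0.647)
n = 0.647 / 1.647
n = 0.3928


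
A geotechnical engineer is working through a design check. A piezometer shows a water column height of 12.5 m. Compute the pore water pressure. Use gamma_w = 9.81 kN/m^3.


Using u = gamma_w * h_w
u = 9.81 * 12.5
u = 122.62 kPa


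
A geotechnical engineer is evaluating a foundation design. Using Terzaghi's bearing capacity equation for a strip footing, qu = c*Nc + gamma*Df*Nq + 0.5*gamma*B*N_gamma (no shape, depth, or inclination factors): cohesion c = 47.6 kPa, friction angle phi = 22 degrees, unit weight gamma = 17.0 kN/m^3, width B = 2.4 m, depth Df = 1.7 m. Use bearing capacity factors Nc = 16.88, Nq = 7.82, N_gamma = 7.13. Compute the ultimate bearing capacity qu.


Compute qu = c*Nc + gamma*Df*Nq + 0.5*gamma*B*N_gamma
Term 1: 47.6 * 16.88 = 803.488
Term 2: 17.0 * 1.7 * 7.82 = 225.998
Term 3: 0.5 * 17.0 * 2.4 * 7.13 = 145.452
qu = 803.488 + 225.998 + 145.452
qu = 1174.94 kPa


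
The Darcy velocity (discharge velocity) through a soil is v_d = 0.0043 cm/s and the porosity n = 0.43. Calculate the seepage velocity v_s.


Using v_s = v_d / n
v_s = 0.0043 / 0.43
v_s = 0.01 cm/s


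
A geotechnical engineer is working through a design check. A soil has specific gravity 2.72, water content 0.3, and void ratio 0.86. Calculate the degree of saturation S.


Using S = Gs * w / e
S = 2.72 * 0.3 / 0.86
S = 0.9488


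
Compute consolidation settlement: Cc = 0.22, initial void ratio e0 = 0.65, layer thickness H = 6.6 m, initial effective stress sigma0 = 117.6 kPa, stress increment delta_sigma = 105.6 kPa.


Result: 0.2449 m

Derivation:
Using Sc = Cc * H / (1 + e0) * log10((sigma0 + delta_sigma) / sigma0)
Stress ratio = (117.6 + 105.6) / 117.6 = 1.89796
log10(1.89796) = 0.278287
Cc * H / (1 + e0) = 0.22 * 6.6 / (1 + 0.65) = 0.88
Sc = 0.88 * 0.278287
Sc = 0.2449 m


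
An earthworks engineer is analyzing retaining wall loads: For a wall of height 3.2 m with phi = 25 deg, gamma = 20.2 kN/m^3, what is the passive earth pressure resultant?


Compute passive earth pressure coefficient:
Kp = tan^2(45 + phi/2) = tan^2(57.5) = 2.463913
Compute passive force:
Pp = 0.5 * Kp * gamma * H^2
Pp = 0.5 * 2.463913 * 20.2 * 3.2^2
Pp = 254.83 kN/m


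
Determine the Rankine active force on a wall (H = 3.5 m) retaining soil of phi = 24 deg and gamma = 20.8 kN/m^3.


Result: 53.73 kN/m

Derivation:
Compute active earth pressure coefficient:
Ka = tan^2(45 - phi/2) = tan^2(33.0) = 0.42173
Compute active force:
Pa = 0.5 * Ka * gamma * H^2
Pa = 0.5 * 0.42173 * 20.8 * 3.5^2
Pa = 53.73 kN/m


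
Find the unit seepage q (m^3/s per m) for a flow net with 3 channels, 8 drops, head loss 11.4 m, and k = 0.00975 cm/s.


Convert k to m/s for unit consistency with H:
k = 0.00975 cm/s = 0.00975 / 100 m/s = 9.75e-05 m/s
Using q = k * H * Nf / Nd
Nf / Nd = 3 / 8 = 0.375
q = 9.75e-05 * 11.4 * 0.375
q = 0.0004168 m^3/s per m


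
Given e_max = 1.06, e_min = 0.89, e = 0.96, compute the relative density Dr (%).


Result: 58.82 %

Derivation:
Using Dr = (e_max - e) / (e_max - e_min) * 100
e_max - e = 1.06 - 0.96 = 0.1
e_max - e_min = 1.06 - 0.89 = 0.17
Dr = 0.1 / 0.17 * 100
Dr = 58.82 %


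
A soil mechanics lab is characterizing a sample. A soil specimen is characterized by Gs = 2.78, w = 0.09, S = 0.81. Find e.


Using the relation e = Gs * w / S
e = 2.78 * 0.09 / 0.81
e = 0.3089


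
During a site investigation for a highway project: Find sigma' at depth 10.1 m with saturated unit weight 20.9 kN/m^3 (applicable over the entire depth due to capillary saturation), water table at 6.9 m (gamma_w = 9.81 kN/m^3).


Total stress = gamma_sat * depth
sigma = 20.9 * 10.1 = 211.09 kPa
Pore water pressure u = gamma_w * (depth - d_wt)
u = 9.81 * (10.1 - 6.9) = 31.392 kPa
Effective stress = sigma - u
sigma' = 211.09 - 31.392 = 179.7 kPa


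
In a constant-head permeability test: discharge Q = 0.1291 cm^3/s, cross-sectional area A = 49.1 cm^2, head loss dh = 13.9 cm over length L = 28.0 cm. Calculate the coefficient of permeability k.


Compute hydraulic gradient:
i = dh / L = 13.9 / 28.0 = 0.496429
Then apply Darcy's law:
k = Q / (A * i)
k = 0.1291 / (49.1 * 0.496429)
k = 0.1291 / 24.3746
k = 0.005296 cm/s


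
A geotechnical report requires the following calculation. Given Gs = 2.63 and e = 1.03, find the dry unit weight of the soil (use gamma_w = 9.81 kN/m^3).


Using gamma_d = Gs * gamma_w / (1 + e)
gamma_d = 2.63 * 9.81 / (1 + 1.03)
gamma_d = 2.63 * 9.81 / 2.03
gamma_d = 12.71 kN/m^3


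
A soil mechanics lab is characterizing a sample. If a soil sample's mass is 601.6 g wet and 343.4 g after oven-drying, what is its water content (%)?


Result: 75.19 %

Derivation:
Using w = (m_wet - m_dry) / m_dry * 100
m_wet - m_dry = 601.6 - 343.4 = 258.2 g
w = 258.2 / 343.4 * 100
w = 75.19 %


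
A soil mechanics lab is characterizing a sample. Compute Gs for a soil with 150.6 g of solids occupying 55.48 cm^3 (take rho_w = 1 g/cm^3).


Using Gs = m_s / (V_s * rho_w)
Since rho_w = 1 g/cm^3:
Gs = 150.6 / 55.48
Gs = 2.714


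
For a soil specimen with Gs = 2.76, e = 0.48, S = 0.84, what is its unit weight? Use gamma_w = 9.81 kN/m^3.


Using gamma = gamma_w * (Gs + S*e) / (1 + e)
Numerator: Gs + S*e = 2.76 + 0.84*0.48 = 3.1632
Denominator: 1 + e = 1 + 0.48 = 1.48
gamma = 9.81 * 3.1632 / 1.48
gamma = 20.967 kN/m^3


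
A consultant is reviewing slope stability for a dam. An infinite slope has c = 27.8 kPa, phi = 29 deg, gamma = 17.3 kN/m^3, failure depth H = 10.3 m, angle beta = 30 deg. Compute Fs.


Result: 1.32

Derivation:
Using Fs = c / (gamma*H*sin(beta)*cos(beta)) + tan(phi)/tan(beta)
Cohesion contribution = 27.8 / (17.3*10.3*sin(30)*cos(30))
Cohesion contribution = 0.360297
Friction contribution = tan(29)/tan(30) = 0.960091
Fs = 0.360297 + 0.960091
Fs = 1.32


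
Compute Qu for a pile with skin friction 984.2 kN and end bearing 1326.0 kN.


Result: 2310.2 kN

Derivation:
Using Qu = Qf + Qb
Qu = 984.2 + 1326.0
Qu = 2310.2 kN


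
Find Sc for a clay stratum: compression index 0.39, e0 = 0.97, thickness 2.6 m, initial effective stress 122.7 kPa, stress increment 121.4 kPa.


Using Sc = Cc * H / (1 + e0) * log10((sigma0 + delta_sigma) / sigma0)
Stress ratio = (122.7 + 121.4) / 122.7 = 1.98941
log10(1.98941) = 0.298723
Cc * H / (1 + e0) = 0.39 * 2.6 / (1 + 0.97) = 0.514721
Sc = 0.514721 * 0.298723
Sc = 0.1538 m


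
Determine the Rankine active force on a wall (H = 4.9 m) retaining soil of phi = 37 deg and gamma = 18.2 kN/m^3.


Compute active earth pressure coefficient:
Ka = tan^2(45 - phi/2) = tan^2(26.5) = 0.248584
Compute active force:
Pa = 0.5 * Ka * gamma * H^2
Pa = 0.5 * 0.248584 * 18.2 * 4.9^2
Pa = 54.31 kN/m


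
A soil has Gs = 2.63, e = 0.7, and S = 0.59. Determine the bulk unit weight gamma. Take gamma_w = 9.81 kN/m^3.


Using gamma = gamma_w * (Gs + S*e) / (1 + e)
Numerator: Gs + S*e = 2.63 + 0.59*0.7 = 3.043
Denominator: 1 + e = 1 + 0.7 = 1.7
gamma = 9.81 * 3.043 / 1.7
gamma = 17.56 kN/m^3


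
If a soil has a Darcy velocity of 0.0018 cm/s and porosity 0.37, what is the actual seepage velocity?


Using v_s = v_d / n
v_s = 0.0018 / 0.37
v_s = 0.00486 cm/s


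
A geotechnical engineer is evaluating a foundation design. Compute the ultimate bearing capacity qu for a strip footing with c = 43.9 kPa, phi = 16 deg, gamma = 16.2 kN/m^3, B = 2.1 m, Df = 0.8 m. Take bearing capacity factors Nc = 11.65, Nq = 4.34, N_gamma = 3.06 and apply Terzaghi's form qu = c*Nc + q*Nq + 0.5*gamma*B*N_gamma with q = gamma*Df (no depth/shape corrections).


Compute qu = c*Nc + gamma*Df*Nq + 0.5*gamma*B*N_gamma
Term 1: 43.9 * 11.65 = 511.435
Term 2: 16.2 * 0.8 * 4.34 = 56.2464
Term 3: 0.5 * 16.2 * 2.1 * 3.06 = 52.0506
qu = 511.435 + 56.2464 + 52.0506
qu = 619.73 kPa


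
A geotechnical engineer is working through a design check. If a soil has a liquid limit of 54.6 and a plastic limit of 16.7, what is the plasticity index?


Result: 37.9

Derivation:
Using PI = LL - PL
PI = 54.6 - 16.7
PI = 37.9


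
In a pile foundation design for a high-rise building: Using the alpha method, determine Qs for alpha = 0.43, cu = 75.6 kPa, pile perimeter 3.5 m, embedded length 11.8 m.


Using Qs = alpha * cu * perimeter * L
Qs = 0.43 * 75.6 * 3.5 * 11.8
Qs = 1342.58 kN


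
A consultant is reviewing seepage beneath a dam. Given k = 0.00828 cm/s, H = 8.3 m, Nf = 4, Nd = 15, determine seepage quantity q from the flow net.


Convert k to m/s for unit consistency with H:
k = 0.00828 cm/s = 0.00828 / 100 m/s = 8.28e-05 m/s
Using q = k * H * Nf / Nd
Nf / Nd = 4 / 15 = 0.2667
q = 8.28e-05 * 8.3 * 0.2667
q = 0.0001833 m^3/s per m
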